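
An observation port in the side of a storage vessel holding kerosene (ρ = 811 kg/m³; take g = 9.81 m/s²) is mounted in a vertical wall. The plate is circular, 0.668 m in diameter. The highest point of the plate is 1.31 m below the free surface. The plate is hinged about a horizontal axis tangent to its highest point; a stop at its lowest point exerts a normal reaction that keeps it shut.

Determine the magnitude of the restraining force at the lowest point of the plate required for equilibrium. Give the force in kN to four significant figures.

γ = ρg = 811 × 9.81 / 1000 = 7.95591 kN/m³.
The centroid is at the centre, 0.334 m below the top of the plate, so the centroid depth is h_c = 1.31 + 0.334 = 1.644 m.
A = π(0.334)² = 0.350464 m².
Resultant F = γ·h_c·A = 7.95591 × 1.644 × 0.350464 = 4.5839 kN.
I_c = πr⁴/4 = π × 0.334⁴/4 = 0.00977408 m⁴.
Centre of pressure: y_p = y_c + I_c/(y_c·A) = 1.644 + 0.00977408/(1.644 × 0.350464) = 1.644 + 0.0169641 = 1.66096 m along the plane.
The resultant acts 0.334 + 0.0169641 = 0.350964 m (along the plate) below the hinge at the top edge, so the moment about the hinge is M = F × 0.350964 = 4.5839 × 0.350964 = 1.60878 kN·m.
A normal force at the bottom, 0.668 m from the hinge, must supply this moment: P = 1.60878/0.668 = 2.40835 kN.

P ≈ 2.408 kN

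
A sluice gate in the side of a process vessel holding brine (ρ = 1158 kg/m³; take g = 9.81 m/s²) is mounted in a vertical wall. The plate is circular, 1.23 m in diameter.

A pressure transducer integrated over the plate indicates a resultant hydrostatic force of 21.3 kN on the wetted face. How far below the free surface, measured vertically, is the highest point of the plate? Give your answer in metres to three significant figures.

d_top ≈ 0.963 m

γ = ρg = 1158 × 9.81 / 1000 = 11.35998 kN/m³.
A = π(0.615)² = 1.18823 m².
From F = γ·h_c·A, the centroid depth is h_c = 21.3/(11.35998 × 1.18823) = 1.57798 m.
The centroid is at the centre, 0.615 m below the top of the plate, so the highest point sits at h_top = 1.57798 − 0.615 = 0.96298 m below the surface.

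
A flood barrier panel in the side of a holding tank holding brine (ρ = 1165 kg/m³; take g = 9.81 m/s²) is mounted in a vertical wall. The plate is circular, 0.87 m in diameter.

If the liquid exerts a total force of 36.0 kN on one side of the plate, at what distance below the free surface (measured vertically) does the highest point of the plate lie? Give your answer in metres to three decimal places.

γ = ρg = 1165 × 9.81 / 1000 = 11.42865 kN/m³.
A = π(0.435)² = 0.594468 m².
From F = γ·h_c·A, the centroid depth is h_c = 36.0/(11.42865 × 0.594468) = 5.29882 m.
The centroid is at the centre, 0.435 m below the top of the plate, so the highest point sits at h_top = 5.29882 − 0.435 = 4.86382 m below the surface.

d_top ≈ 4.864 m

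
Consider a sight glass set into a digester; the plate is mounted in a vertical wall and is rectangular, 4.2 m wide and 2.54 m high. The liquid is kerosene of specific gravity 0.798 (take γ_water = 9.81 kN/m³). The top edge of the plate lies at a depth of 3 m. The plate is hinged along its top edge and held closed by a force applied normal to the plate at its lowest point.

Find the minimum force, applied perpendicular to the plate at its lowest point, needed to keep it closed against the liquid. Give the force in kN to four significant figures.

γ = 0.798 × 9.81 = 7.82838 kN/m³.
The centroid lies 2.54/2 = 1.27 m below the top edge, so the centroid depth is h_c = 3 + 1.27 = 4.27 m.
A = 4.2 × 2.54 = 10.668 m².
Resultant F = γ·h_c·A = 7.82838 × 4.27 × 10.668 = 356.601 kN.
I_c = b·h³/12 = 4.2 × 2.54³/12 = 5.73547 m⁴.
Centre of pressure: y_p = y_c + I_c/(y_c·A) = 4.27 + 5.73547/(4.27 × 10.668) = 4.27 + 0.125909 = 4.39591 m along the plane.
The resultant acts 1.27 + 0.125909 = 1.39591 m (along the plate) below the hinge at the top edge, so the moment about the hinge is M = F × 1.39591 = 356.601 × 1.39591 = 497.783 kN·m.
A normal force at the bottom, 2.54 m from the hinge, must supply this moment: P = 497.783/2.54 = 195.978 kN.

P ≈ 196.0 kN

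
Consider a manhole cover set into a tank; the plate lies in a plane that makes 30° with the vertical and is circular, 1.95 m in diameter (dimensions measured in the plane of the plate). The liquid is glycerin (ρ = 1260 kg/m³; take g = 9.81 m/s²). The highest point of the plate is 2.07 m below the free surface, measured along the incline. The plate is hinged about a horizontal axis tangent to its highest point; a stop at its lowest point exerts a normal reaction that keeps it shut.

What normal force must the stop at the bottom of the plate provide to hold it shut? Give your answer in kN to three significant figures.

P ≈ 52.6 kN

γ = ρg = 1260 × 9.81 / 1000 = 12.3606 kN/m³.
The plate makes 30° with the vertical, i.e. θ = 90° − 30° = 60° to the horizontal. Measuring y along the incline from the free-surface line, vertical depth h = y·sinθ with sinθ = 0.866025.
The centroid is at the centre, 0.975 m below the top of the plate, so y_c = 2.07 + 0.975 = 3.045 m and h_c = 3.045 × 0.866025 = 2.63705 m.
A = π(0.975)² = 2.98648 m².
Resultant F = γ·h_c·A = 12.3606 × 2.63705 × 2.98648 = 97.3459 kN.
I_c = πr⁴/4 = π × 0.975⁴/4 = 0.709755 m⁴.
Centre of pressure: y_p = y_c + I_c/(y_c·A) = 3.045 + 0.709755/(3.045 × 2.98648) = 3.045 + 0.078048 = 3.12305 m along the plane.
The resultant acts 0.975 + 0.078048 = 1.05305 m (along the plate) below the hinge at the top edge, so the moment about the hinge is M = F × 1.05305 = 97.3459 × 1.05305 = 102.51 kN·m.
A normal force at the bottom, 1.95 m from the hinge, must supply this moment: P = 102.51/1.95 = 52.5692 kN.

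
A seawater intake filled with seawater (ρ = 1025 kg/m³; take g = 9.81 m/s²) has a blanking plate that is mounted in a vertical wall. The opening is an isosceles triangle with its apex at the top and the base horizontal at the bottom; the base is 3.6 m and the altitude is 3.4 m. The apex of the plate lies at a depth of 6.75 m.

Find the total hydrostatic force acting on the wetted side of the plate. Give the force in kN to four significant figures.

γ = ρg = 1025 × 9.81 / 1000 = 10.05525 kN/m³.
With the apex up, the centroid sits 2h/3 = 2 × 3.4/3 = 2.26667 m below the apex, so the centroid depth is h_c = 6.75 + 2.26667 = 9.01667 m.
A = ½ × 3.6 × 3.4 = 6.12 m².
Resultant F = γ·h_c·A = 10.05525 × 9.01667 × 6.12 = 554.869 kN.

F ≈ 554.9 kN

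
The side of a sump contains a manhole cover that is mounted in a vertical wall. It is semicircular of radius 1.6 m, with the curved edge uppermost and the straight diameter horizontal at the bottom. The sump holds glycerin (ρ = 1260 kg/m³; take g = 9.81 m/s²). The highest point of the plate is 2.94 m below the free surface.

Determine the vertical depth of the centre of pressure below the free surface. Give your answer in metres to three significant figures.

h_p = 3.91 m

γ = ρg = 1260 × 9.81 / 1000 = 12.3606 kN/m³.
The centroid lies 4r/(3π) = 0.679061 m above the diameter, so r − 4r/(3π) = 1.6 − 0.679061 = 0.920939 m below the topmost point, so the centroid depth is h_c = 2.94 + 0.920939 = 3.86094 m.
A = πr²/2 = π × 1.6²/2 = 4.02124 m².
Resultant F = γ·h_c·A = 12.3606 × 3.86094 × 4.02124 = 191.908 kN.
I_c = (π/8 − 8/(9π))·r⁴ = 0.109757 × 1.6⁴ = 0.719303 m⁴.
Centre of pressure: y_p = y_c + I_c/(y_c·A) = 3.86094 + 0.719303/(3.86094 × 4.02124) = 3.86094 + 0.0463296 = 3.90727 m along the plane.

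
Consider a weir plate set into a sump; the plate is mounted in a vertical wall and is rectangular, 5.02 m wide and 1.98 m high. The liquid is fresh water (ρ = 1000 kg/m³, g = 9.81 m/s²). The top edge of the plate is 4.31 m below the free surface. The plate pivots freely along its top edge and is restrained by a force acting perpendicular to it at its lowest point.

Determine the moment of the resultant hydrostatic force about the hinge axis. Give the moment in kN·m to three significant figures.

M ≈ 543 kN·m

γ = ρg = 1000 × 9.81 = 9810 N/m³ = 9.81 kN/m³.
The centroid lies 1.98/2 = 0.99 m below the top edge, so the centroid depth is h_c = 4.31 + 0.99 = 5.3 m.
A = 5.02 × 1.98 = 9.9396 m².
Resultant F = γ·h_c·A = 9.81 × 5.3 × 9.9396 = 516.79 kN.
I_c = b·h³/12 = 5.02 × 1.98³/12 = 3.24727 m⁴.
Centre of pressure: y_p = y_c + I_c/(y_c·A) = 5.3 + 3.24727/(5.3 × 9.9396) = 5.3 + 0.0616416 = 5.36164 m along the plane.
The resultant acts 0.99 + 0.0616416 = 1.05164 m (along the plate) below the hinge at the top edge, so the moment about the hinge is M = F × 1.05164 = 516.79 × 1.05164 = 543.477 kN·m.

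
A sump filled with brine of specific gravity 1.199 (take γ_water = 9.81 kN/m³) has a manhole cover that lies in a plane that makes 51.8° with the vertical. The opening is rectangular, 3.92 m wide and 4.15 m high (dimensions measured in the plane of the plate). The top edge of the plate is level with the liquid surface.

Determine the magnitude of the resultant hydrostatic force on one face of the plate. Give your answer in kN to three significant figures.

γ = 1.199 × 9.81 = 11.76219 kN/m³.
The plate makes 51.8° with the vertical, i.e. θ = 90° − 51.8° = 38.2° to the horizontal. Measuring y along the incline from the free-surface line, vertical depth h = y·sinθ with sinθ = 0.618408.
The centroid lies 4.15/2 = 2.075 m below the top edge, so y_c = 2.075 m and h_c = 2.075 × 0.618408 = 1.2832 m.
A = 3.92 × 4.15 = 16.268 m².
Resultant F = γ·h_c·A = 11.76219 × 1.2832 × 16.268 = 245.537 kN.

F ≈ 246 kN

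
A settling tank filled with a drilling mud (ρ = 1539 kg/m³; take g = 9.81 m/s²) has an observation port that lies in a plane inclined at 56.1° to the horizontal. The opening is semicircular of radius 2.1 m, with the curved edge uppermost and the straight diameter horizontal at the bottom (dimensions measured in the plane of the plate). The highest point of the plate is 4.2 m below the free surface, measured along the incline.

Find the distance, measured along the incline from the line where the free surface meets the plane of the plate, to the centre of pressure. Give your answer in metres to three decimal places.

y_p = 5.466 m

γ = ρg = 1539 × 9.81 / 1000 = 15.09759 kN/m³.
Let θ = 56.1° be the plate's angle to the horizontal; measure y along the incline from where the plane meets the free surface. Vertical depth h = y·sinθ with sinθ = 0.830012.
The centroid lies 4r/(3π) = 0.891268 m above the diameter, so r − 4r/(3π) = 2.1 − 0.891268 = 1.20873 m below the topmost point, so y_c = 4.2 + 1.20873 = 5.40873 m and h_c = 5.40873 × 0.830012 = 4.48931 m.
A = πr²/2 = π × 2.1²/2 = 6.92721 m².
Resultant F = γ·h_c·A = 15.09759 × 4.48931 × 6.92721 = 469.511 kN.
I_c = (π/8 − 8/(9π))·r⁴ = 0.109757 × 2.1⁴ = 2.13457 m⁴.
Centre of pressure: y_p = y_c + I_c/(y_c·A) = 5.40873 + 2.13457/(5.40873 × 6.92721) = 5.40873 + 0.0569714 = 5.4657 m along the plane.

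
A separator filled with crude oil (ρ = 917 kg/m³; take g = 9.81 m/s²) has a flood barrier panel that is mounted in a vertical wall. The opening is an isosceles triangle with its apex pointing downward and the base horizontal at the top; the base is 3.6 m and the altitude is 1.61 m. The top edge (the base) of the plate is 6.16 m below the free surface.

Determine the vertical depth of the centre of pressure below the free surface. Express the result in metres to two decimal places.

h_p = 6.72 m

γ = ρg = 917 × 9.81 / 1000 = 8.99577 kN/m³.
With the apex down, the centroid sits h/3 = 1.61/3 = 0.536667 m below the base (the top edge), so the centroid depth is h_c = 6.16 + 0.536667 = 6.69667 m.
A = ½ × 3.6 × 1.61 = 2.898 m².
Resultant F = γ·h_c·A = 8.99577 × 6.69667 × 2.898 = 174.58 kN.
I_c = b·h³/36 = 3.6 × 1.61³/36 = 0.417328 m⁴.
Centre of pressure: y_p = y_c + I_c/(y_c·A) = 6.69667 + 0.417328/(6.69667 × 2.898) = 6.69667 + 0.021504 = 6.71817 m along the plane.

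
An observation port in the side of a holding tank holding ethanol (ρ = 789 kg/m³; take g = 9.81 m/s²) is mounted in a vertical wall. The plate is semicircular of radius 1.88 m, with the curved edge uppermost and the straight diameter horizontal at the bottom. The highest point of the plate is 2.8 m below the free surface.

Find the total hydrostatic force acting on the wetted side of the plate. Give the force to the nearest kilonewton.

F ≈ 167 kN

γ = ρg = 789 × 9.81 / 1000 = 7.74009 kN/m³.
The centroid lies 4r/(3π) = 0.797897 m above the diameter, so r − 4r/(3π) = 1.88 − 0.797897 = 1.0821 m below the topmost point, so the centroid depth is h_c = 2.8 + 1.0821 = 3.8821 m.
A = πr²/2 = π × 1.88²/2 = 5.55182 m².
Resultant F = γ·h_c·A = 7.74009 × 3.8821 × 5.55182 = 166.82 kN.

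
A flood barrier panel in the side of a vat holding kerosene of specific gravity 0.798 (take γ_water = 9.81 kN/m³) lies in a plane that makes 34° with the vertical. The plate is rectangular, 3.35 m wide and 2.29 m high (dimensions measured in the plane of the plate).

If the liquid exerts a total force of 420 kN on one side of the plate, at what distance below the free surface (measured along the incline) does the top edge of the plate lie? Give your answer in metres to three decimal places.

γ = 0.798 × 9.81 = 7.82838 kN/m³.
A = 3.35 × 2.29 = 7.6715 m².
From F = γ·h_c·A, the centroid depth is h_c = 420/(7.82838 × 7.6715) = 6.99354 m.
The plate makes 34° with the vertical, i.e. θ = 90° − 34° = 56° to the horizontal. Measuring y along the incline from the free-surface line, vertical depth h = y·sinθ with sinθ = 0.829038.
Along the incline, y_c = h_c/sinθ = 6.99354/0.829038 = 8.43573 m.
The centroid lies 2.29/2 = 1.145 m below the top edge, so the top edge sits at y_top = 8.43573 − 1.145 = 7.29073 m along the incline.

y_top ≈ 7.291 m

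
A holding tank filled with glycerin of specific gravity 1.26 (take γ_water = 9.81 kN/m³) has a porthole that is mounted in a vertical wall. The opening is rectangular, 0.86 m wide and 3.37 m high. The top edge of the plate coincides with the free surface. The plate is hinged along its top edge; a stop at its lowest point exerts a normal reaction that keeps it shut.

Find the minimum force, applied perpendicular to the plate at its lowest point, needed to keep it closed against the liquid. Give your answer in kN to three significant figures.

P ≈ 40.2 kN

γ = 1.26 × 9.81 = 12.3606 kN/m³.
The centroid lies 3.37/2 = 1.685 m below the top edge, so the centroid depth is h_c = 1.685 m.
A = 0.86 × 3.37 = 2.8982 m².
Resultant F = γ·h_c·A = 12.3606 × 1.685 × 2.8982 = 60.3626 kN.
I_c = b·h³/12 = 0.86 × 3.37³/12 = 2.74288 m⁴.
Centre of pressure: y_p = y_c + I_c/(y_c·A) = 1.685 + 2.74288/(1.685 × 2.8982) = 1.685 + 0.561667 = 2.24667 m along the plane.
The resultant acts 1.685 + 0.561667 = 2.24667 m (along the plate) below the hinge at the top edge, so the moment about the hinge is M = F × 2.24667 = 60.3626 × 2.24667 = 135.615 kN·m.
A normal force at the bottom, 3.37 m from the hinge, must supply this moment: P = 135.615/3.37 = 40.2418 kN.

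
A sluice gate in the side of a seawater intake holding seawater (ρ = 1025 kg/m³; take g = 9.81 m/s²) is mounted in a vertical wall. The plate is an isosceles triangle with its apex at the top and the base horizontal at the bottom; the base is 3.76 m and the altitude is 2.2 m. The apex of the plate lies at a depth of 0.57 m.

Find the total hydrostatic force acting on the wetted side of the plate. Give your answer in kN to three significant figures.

F ≈ 84.7 kN

γ = ρg = 1025 × 9.81 / 1000 = 10.05525 kN/m³.
With the apex up, the centroid sits 2h/3 = 2 × 2.2/3 = 1.46667 m below the apex, so the centroid depth is h_c = 0.57 + 1.46667 = 2.03667 m.
A = ½ × 3.76 × 2.2 = 4.136 m².
Resultant F = γ·h_c·A = 10.05525 × 2.03667 × 4.136 = 84.7021 kN.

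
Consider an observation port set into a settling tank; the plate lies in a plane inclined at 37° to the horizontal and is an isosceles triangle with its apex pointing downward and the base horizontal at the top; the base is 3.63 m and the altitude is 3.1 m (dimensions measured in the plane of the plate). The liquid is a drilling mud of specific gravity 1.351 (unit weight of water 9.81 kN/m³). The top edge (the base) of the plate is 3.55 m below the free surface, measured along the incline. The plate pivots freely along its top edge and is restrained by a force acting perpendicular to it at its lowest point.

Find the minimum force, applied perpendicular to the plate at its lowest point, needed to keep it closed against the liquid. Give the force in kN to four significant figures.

γ = 1.351 × 9.81 = 13.25331 kN/m³.
Let θ = 37° be the plate's angle to the horizontal; measure y along the incline from where the plane meets the free surface. Vertical depth h = y·sinθ with sinθ = 0.601815.
With the apex down, the centroid sits h/3 = 3.1/3 = 1.03333 m below the base (the top edge), so y_c = 3.55 + 1.03333 = 4.58333 m and h_c = 4.58333 × 0.601815 = 2.75832 m.
A = ½ × 3.63 × 3.1 = 5.6265 m².
Resultant F = γ·h_c·A = 13.25331 × 2.75832 × 5.6265 = 205.687 kN.
I_c = b·h³/36 = 3.63 × 3.1³/36 = 3.00393 m⁴.
Centre of pressure: y_p = y_c + I_c/(y_c·A) = 4.58333 + 3.00393/(4.58333 × 5.6265) = 4.58333 + 0.116485 = 4.69982 m along the plane.
The resultant acts 1.03333 + 0.116485 = 1.14982 m (along the plate) below the hinge at the top edge, so the moment about the hinge is M = F × 1.14982 = 205.687 × 1.14982 = 236.503 kN·m.
A normal force at the bottom, 3.1 m from the hinge, must supply this moment: P = 236.503/3.1 = 76.2913 kN.

P ≈ 76.29 kN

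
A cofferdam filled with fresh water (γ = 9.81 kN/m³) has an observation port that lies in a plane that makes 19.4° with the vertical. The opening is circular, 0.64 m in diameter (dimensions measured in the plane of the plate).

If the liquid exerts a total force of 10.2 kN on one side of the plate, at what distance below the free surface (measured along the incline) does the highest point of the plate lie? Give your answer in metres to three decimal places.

γ = 9.81 kN/m³.
A = π(0.32)² = 0.321699 m².
From F = γ·h_c·A, the centroid depth is h_c = 10.2/(9.81 × 0.321699) = 3.23208 m.
The plate makes 19.4° with the vertical, i.e. θ = 90° − 19.4° = 70.6° to the horizontal. Measuring y along the incline from the free-surface line, vertical depth h = y·sinθ with sinθ = 0.943223.
Along the incline, y_c = h_c/sinθ = 3.23208/0.943223 = 3.42663 m.
The centroid is at the centre, 0.32 m below the top of the plate, so the highest point sits at y_top = 3.42663 − 0.32 = 3.10663 m along the incline.

y_top ≈ 3.107 m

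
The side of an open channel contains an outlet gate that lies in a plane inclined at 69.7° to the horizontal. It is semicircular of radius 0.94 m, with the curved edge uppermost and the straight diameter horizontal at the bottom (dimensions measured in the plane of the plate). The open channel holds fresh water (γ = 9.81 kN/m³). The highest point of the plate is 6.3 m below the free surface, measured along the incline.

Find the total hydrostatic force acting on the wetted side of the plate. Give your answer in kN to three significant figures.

F ≈ 87.4 kN

γ = 9.81 kN/m³.
Let θ = 69.7° be the plate's angle to the horizontal; measure y along the incline from where the plane meets the free surface. Vertical depth h = y·sinθ with sinθ = 0.937889.
The centroid lies 4r/(3π) = 0.398948 m above the diameter, so r − 4r/(3π) = 0.94 − 0.398948 = 0.541052 m below the topmost point, so y_c = 6.3 + 0.541052 = 6.84105 m and h_c = 6.84105 × 0.937889 = 6.41615 m.
A = πr²/2 = π × 0.94²/2 = 1.38796 m².
Resultant F = γ·h_c·A = 9.81 × 6.41615 × 1.38796 = 87.3616 kN.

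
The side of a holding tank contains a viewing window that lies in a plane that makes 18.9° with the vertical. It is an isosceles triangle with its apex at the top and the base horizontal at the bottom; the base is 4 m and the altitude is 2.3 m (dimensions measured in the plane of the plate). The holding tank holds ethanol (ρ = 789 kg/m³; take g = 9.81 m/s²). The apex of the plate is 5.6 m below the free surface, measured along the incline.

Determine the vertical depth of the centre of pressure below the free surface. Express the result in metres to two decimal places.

h_p = 6.79 m

γ = ρg = 789 × 9.81 / 1000 = 7.74009 kN/m³.
The plate makes 18.9° with the vertical, i.e. θ = 90° − 18.9° = 71.1° to the horizontal. Measuring y along the incline from the free-surface line, vertical depth h = y·sinθ with sinθ = 0.946085.
With the apex up, the centroid sits 2h/3 = 2 × 2.3/3 = 1.53333 m below the apex, so y_c = 5.6 + 1.53333 = 7.13333 m and h_c = 7.13333 × 0.946085 = 6.74874 m.
A = ½ × 4 × 2.3 = 4.6 m².
Resultant F = γ·h_c·A = 7.74009 × 6.74874 × 4.6 = 240.285 kN.
I_c = b·h³/36 = 4 × 2.3³/36 = 1.35189 m⁴.
Centre of pressure: y_p = y_c + I_c/(y_c·A) = 7.13333 + 1.35189/(7.13333 × 4.6) = 7.13333 + 0.0411994 = 7.17453 m along the plane.
Vertically, h_p = y_p·sinθ = 7.17453 × 0.946085 = 6.78772 m.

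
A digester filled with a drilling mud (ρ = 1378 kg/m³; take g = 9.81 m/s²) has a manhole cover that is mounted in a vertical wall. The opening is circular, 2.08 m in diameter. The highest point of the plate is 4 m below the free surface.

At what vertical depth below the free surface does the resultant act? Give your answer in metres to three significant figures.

γ = ρg = 1378 × 9.81 / 1000 = 13.51818 kN/m³.
The centroid is at the centre, 1.04 m below the top of the plate, so the centroid depth is h_c = 4 + 1.04 = 5.04 m.
A = π(1.04)² = 3.39795 m².
Resultant F = γ·h_c·A = 13.51818 × 5.04 × 3.39795 = 231.508 kN.
I_c = πr⁴/4 = π × 1.04⁴/4 = 0.918805 m⁴.
Centre of pressure: y_p = y_c + I_c/(y_c·A) = 5.04 + 0.918805/(5.04 × 3.39795) = 5.04 + 0.0536508 = 5.09365 m along the plane.

h_p = 5.09 m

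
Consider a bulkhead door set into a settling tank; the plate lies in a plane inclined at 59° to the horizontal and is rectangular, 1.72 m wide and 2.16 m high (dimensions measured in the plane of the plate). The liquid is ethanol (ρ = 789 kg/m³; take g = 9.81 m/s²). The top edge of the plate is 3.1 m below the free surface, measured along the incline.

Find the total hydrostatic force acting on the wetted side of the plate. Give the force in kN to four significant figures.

F ≈ 103.0 kN

γ = ρg = 789 × 9.81 / 1000 = 7.74009 kN/m³.
Let θ = 59° be the plate's angle to the horizontal; measure y along the incline from where the plane meets the free surface. Vertical depth h = y·sinθ with sinθ = 0.857167.
The centroid lies 2.16/2 = 1.08 m below the top edge, so y_c = 3.1 + 1.08 = 4.18 m and h_c = 4.18 × 0.857167 = 3.58296 m.
A = 1.72 × 2.16 = 3.7152 m².
Resultant F = γ·h_c·A = 7.74009 × 3.58296 × 3.7152 = 103.032 kN.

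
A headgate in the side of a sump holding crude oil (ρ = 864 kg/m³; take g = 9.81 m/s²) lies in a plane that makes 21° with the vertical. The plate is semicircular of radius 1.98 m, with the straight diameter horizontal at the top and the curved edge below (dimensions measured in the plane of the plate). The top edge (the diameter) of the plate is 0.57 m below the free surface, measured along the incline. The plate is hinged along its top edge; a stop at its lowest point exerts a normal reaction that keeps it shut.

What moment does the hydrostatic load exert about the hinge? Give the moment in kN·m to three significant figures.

γ = ρg = 864 × 9.81 / 1000 = 8.47584 kN/m³.
The plate makes 21° with the vertical, i.e. θ = 90° − 21° = 69° to the horizontal. Measuring y along the incline from the free-surface line, vertical depth h = y·sinθ with sinθ = 0.933580.
The centroid of a semicircle lies 4r/(3π) = 0.840338 m from the diameter, here below the top edge, so y_c = 0.57 + 0.840338 = 1.41034 m and h_c = 1.41034 × 0.933580 = 1.31667 m.
A = πr²/2 = π × 1.98²/2 = 6.15815 m².
Resultant F = γ·h_c·A = 8.47584 × 1.31667 × 6.15815 = 68.7242 kN.
I_c = (π/8 − 8/(9π))·r⁴ = 0.109757 × 1.98⁴ = 1.68691 m⁴.
Centre of pressure: y_p = y_c + I_c/(y_c·A) = 1.41034 + 1.68691/(1.41034 × 6.15815) = 1.41034 + 0.194231 = 1.60457 m along the plane.
The resultant acts 0.840338 + 0.194231 = 1.03457 m (along the plate) below the hinge at the top edge, so the moment about the hinge is M = F × 1.03457 = 68.7242 × 1.03457 = 71.1 kN·m.

M ≈ 71.1 kN·m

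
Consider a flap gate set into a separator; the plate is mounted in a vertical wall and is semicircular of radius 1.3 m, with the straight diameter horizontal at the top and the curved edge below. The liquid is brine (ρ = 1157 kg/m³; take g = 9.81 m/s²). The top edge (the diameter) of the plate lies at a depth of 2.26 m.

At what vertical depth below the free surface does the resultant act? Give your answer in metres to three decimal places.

γ = ρg = 1157 × 9.81 / 1000 = 11.35017 kN/m³.
The centroid of a semicircle lies 4r/(3π) = 0.551737 m from the diameter, here below the top edge, so the centroid depth is h_c = 2.26 + 0.551737 = 2.81174 m.
A = πr²/2 = π × 1.3²/2 = 2.65465 m².
Resultant F = γ·h_c·A = 11.35017 × 2.81174 × 2.65465 = 84.7198 kN.
I_c = (π/8 − 8/(9π))·r⁴ = 0.109757 × 1.3⁴ = 0.313477 m⁴.
Centre of pressure: y_p = y_c + I_c/(y_c·A) = 2.81174 + 0.313477/(2.81174 × 2.65465) = 2.81174 + 0.0419975 = 2.85374 m along the plane.

h_p = 2.854 m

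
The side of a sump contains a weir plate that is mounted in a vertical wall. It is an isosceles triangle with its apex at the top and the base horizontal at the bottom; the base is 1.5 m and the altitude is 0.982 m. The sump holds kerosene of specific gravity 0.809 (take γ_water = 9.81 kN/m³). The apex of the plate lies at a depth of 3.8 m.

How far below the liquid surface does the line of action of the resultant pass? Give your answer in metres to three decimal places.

h_p = 4.467 m

γ = 0.809 × 9.81 = 7.93629 kN/m³.
With the apex up, the centroid sits 2h/3 = 2 × 0.982/3 = 0.654667 m below the apex, so the centroid depth is h_c = 3.8 + 0.654667 = 4.45467 m.
A = ½ × 1.5 × 0.982 = 0.7365 m².
Resultant F = γ·h_c·A = 7.93629 × 4.45467 × 0.7365 = 26.0379 kN.
I_c = b·h³/36 = 1.5 × 0.982³/36 = 0.0394569 m⁴.
Centre of pressure: y_p = y_c + I_c/(y_c·A) = 4.45467 + 0.0394569/(4.45467 × 0.7365) = 4.45467 + 0.0120264 = 4.4667 m along the plane.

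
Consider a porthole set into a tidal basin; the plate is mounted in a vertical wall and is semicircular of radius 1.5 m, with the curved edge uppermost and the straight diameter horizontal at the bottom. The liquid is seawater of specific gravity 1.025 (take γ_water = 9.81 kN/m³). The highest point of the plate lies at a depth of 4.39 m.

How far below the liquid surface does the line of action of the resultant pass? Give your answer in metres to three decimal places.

h_p = 5.283 m

γ = 1.025 × 9.81 = 10.05525 kN/m³.
The centroid lies 4r/(3π) = 0.63662 m above the diameter, so r − 4r/(3π) = 1.5 − 0.63662 = 0.86338 m below the topmost point, so the centroid depth is h_c = 4.39 + 0.86338 = 5.25338 m.
A = πr²/2 = π × 1.5²/2 = 3.53429 m².
Resultant F = γ·h_c·A = 10.05525 × 5.25338 × 3.53429 = 186.696 kN.
I_c = (π/8 − 8/(9π))·r⁴ = 0.109757 × 1.5⁴ = 0.555645 m⁴.
Centre of pressure: y_p = y_c + I_c/(y_c·A) = 5.25338 + 0.555645/(5.25338 × 3.53429) = 5.25338 + 0.0299265 = 5.28331 m along the plane.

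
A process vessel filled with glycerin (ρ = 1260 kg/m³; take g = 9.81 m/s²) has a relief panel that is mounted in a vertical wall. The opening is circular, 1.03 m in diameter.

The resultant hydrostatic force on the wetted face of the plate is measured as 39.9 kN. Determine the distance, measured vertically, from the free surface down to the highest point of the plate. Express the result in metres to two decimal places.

γ = ρg = 1260 × 9.81 / 1000 = 12.3606 kN/m³.
A = π(0.515)² = 0.833229 m².
From F = γ·h_c·A, the centroid depth is h_c = 39.9/(12.3606 × 0.833229) = 3.87408 m.
The centroid is at the centre, 0.515 m below the top of the plate, so the highest point sits at h_top = 3.87408 − 0.515 = 3.35908 m below the surface.

d_top ≈ 3.36 m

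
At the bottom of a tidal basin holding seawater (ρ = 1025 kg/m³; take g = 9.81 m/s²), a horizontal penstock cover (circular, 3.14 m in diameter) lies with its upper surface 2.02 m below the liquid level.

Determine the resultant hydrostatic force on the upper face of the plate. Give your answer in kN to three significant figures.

F ≈ 157 kN

γ = ρg = 1025 × 9.81 / 1000 = 10.05525 kN/m³.
The plate is horizontal, so pressure is uniform at p = γ·h = 10.05525 × 2.02 = 20.3116 kN/m².
A = π(1.57)² = 7.74371 m².
F = p·A = 20.3116 × 7.74371 = 157.287 kN.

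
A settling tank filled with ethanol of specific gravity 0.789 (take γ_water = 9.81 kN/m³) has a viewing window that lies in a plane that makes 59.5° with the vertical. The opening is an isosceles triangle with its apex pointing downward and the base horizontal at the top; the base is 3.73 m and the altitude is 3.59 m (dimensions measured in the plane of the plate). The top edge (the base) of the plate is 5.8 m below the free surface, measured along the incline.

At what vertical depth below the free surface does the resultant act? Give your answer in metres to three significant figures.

γ = 0.789 × 9.81 = 7.74009 kN/m³.
The plate makes 59.5° with the vertical, i.e. θ = 90° − 59.5° = 30.5° to the horizontal. Measuring y along the incline from the free-surface line, vertical depth h = y·sinθ with sinθ = 0.507538.
With the apex down, the centroid sits h/3 = 3.59/3 = 1.19667 m below the base (the top edge), so y_c = 5.8 + 1.19667 = 6.99667 m and h_c = 6.99667 × 0.507538 = 3.55108 m.
A = ½ × 3.73 × 3.59 = 6.69535 m².
Resultant F = γ·h_c·A = 7.74009 × 3.55108 × 6.69535 = 184.026 kN.
I_c = b·h³/36 = 3.73 × 3.59³/36 = 4.79391 m⁴.
Centre of pressure: y_p = y_c + I_c/(y_c·A) = 6.99667 + 4.79391/(6.99667 × 6.69535) = 6.99667 + 0.102335 = 7.09901 m along the plane.
Vertically, h_p = y_p·sinθ = 7.09901 × 0.507538 = 3.60302 m.

h_p = 3.60 m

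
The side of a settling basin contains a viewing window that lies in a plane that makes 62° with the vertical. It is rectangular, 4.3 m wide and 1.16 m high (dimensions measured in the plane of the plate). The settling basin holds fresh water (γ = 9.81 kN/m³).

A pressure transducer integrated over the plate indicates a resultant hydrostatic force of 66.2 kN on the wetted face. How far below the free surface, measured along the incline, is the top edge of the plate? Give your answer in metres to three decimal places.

γ = 9.81 kN/m³.
A = 4.3 × 1.16 = 4.988 m².
From F = γ·h_c·A, the centroid depth is h_c = 66.2/(9.81 × 4.988) = 1.35289 m.
The plate makes 62° with the vertical, i.e. θ = 90° − 62° = 28° to the horizontal. Measuring y along the incline from the free-surface line, vertical depth h = y·sinθ with sinθ = 0.469472.
Along the incline, y_c = h_c/sinθ = 1.35289/0.469472 = 2.88173 m.
The centroid lies 1.16/2 = 0.58 m below the top edge, so the top edge sits at y_top = 2.88173 − 0.58 = 2.30173 m along the incline.

y_top ≈ 2.302 m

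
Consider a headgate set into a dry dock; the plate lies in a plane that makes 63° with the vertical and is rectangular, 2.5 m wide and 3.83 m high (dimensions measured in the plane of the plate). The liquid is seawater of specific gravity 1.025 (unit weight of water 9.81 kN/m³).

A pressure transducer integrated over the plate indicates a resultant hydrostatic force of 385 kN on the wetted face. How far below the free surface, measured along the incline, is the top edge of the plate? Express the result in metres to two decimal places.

y_top ≈ 6.89 m

γ = 1.025 × 9.81 = 10.05525 kN/m³.
A = 2.5 × 3.83 = 9.575 m².
From F = γ·h_c·A, the centroid depth is h_c = 385/(10.05525 × 9.575) = 3.99879 m.
The plate makes 63° with the vertical, i.e. θ = 90° − 63° = 27° to the horizontal. Measuring y along the incline from the free-surface line, vertical depth h = y·sinθ with sinθ = 0.453990.
Along the incline, y_c = h_c/sinθ = 3.99879/0.453990 = 8.8081 m.
The centroid lies 3.83/2 = 1.915 m below the top edge, so the top edge sits at y_top = 8.8081 − 1.915 = 6.8931 m along the incline.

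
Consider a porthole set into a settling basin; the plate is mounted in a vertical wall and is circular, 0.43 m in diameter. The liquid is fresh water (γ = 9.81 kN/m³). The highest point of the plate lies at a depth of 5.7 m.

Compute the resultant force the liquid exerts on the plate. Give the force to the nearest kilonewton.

γ = 9.81 kN/m³.
The centroid is at the centre, 0.215 m below the top of the plate, so the centroid depth is h_c = 5.7 + 0.215 = 5.915 m.
A = π(0.215)² = 0.14522 m².
Resultant F = γ·h_c·A = 9.81 × 5.915 × 0.14522 = 8.42656 kN.

F ≈ 8 kN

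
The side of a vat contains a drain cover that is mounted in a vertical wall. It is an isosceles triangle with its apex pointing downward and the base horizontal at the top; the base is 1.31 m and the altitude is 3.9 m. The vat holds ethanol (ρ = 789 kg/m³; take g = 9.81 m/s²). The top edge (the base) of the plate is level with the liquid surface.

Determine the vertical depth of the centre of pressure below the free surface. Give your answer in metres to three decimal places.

h_p = 1.950 m

γ = ρg = 789 × 9.81 / 1000 = 7.74009 kN/m³.
With the apex down, the centroid sits h/3 = 3.9/3 = 1.3 m below the base (the top edge), so the centroid depth is h_c = 1.3 m.
A = ½ × 1.31 × 3.9 = 2.5545 m².
Resultant F = γ·h_c·A = 7.74009 × 1.3 × 2.5545 = 25.7037 kN.
I_c = b·h³/36 = 1.31 × 3.9³/36 = 2.15855 m⁴.
Centre of pressure: y_p = y_c + I_c/(y_c·A) = 1.3 + 2.15855/(1.3 × 2.5545) = 1.3 + 0.649999 = 1.95 m along the plane.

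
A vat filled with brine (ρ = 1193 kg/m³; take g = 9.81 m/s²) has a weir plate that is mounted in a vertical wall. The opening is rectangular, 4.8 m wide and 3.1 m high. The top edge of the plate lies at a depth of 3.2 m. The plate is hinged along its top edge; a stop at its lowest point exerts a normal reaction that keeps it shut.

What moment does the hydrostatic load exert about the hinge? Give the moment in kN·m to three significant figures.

M ≈ 1420 kN·m

γ = ρg = 1193 × 9.81 / 1000 = 11.70333 kN/m³.
The centroid lies 3.1/2 = 1.55 m below the top edge, so the centroid depth is h_c = 3.2 + 1.55 = 4.75 m.
A = 4.8 × 3.1 = 14.88 m².
Resultant F = γ·h_c·A = 11.70333 × 4.75 × 14.88 = 827.191 kN.
I_c = b·h³/12 = 4.8 × 3.1³/12 = 11.9164 m⁴.
Centre of pressure: y_p = y_c + I_c/(y_c·A) = 4.75 + 11.9164/(4.75 × 14.88) = 4.75 + 0.168596 = 4.9186 m along the plane.
The resultant acts 1.55 + 0.168596 = 1.7186 m (along the plate) below the hinge at the top edge, so the moment about the hinge is M = F × 1.7186 = 827.191 × 1.7186 = 1421.61 kN·m.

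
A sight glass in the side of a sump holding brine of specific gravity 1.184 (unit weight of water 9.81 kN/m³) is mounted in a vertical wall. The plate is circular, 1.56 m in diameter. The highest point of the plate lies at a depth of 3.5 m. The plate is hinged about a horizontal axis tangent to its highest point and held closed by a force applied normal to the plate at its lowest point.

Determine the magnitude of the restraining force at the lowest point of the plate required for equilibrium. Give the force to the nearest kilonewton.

γ = 1.184 × 9.81 = 11.61504 kN/m³.
The centroid is at the centre, 0.78 m below the top of the plate, so the centroid depth is h_c = 3.5 + 0.78 = 4.28 m.
A = π(0.78)² = 1.91134 m².
Resultant F = γ·h_c·A = 11.61504 × 4.28 × 1.91134 = 95.0172 kN.
I_c = πr⁴/4 = π × 0.78⁴/4 = 0.290716 m⁴.
Centre of pressure: y_p = y_c + I_c/(y_c·A) = 4.28 + 0.290716/(4.28 × 1.91134) = 4.28 + 0.0355375 = 4.31554 m along the plane.
The resultant acts 0.78 + 0.0355375 = 0.815538 m (along the plate) below the hinge at the top edge, so the moment about the hinge is M = F × 0.815538 = 95.0172 × 0.815538 = 77.4901 kN·m.
A normal force at the bottom, 1.56 m from the hinge, must supply this moment: P = 77.4901/1.56 = 49.6731 kN.

P ≈ 50 kN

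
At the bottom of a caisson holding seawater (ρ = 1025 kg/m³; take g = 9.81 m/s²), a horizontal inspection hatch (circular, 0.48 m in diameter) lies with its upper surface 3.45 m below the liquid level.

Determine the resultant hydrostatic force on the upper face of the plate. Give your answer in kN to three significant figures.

F ≈ 6.28 kN

γ = ρg = 1025 × 9.81 / 1000 = 10.05525 kN/m³.
The plate is horizontal, so pressure is uniform at p = γ·h = 10.05525 × 3.45 = 34.6906 kN/m².
A = π(0.24)² = 0.180956 m².
F = p·A = 34.6906 × 0.180956 = 6.27747 kN.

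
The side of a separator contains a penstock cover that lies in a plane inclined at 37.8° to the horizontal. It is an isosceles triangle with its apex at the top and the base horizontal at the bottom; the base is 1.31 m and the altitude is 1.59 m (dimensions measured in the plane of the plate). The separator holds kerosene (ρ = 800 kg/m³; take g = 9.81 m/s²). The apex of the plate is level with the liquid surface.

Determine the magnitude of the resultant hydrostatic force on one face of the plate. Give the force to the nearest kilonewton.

F ≈ 5 kN

γ = ρg = 800 × 9.81 / 1000 = 7.848 kN/m³.
Let θ = 37.8° be the plate's angle to the horizontal; measure y along the incline from where the plane meets the free surface. Vertical depth h = y·sinθ with sinθ = 0.612907.
With the apex up, the centroid sits 2h/3 = 2 × 1.59/3 = 1.06 m below the apex, so y_c = 1.06 m and h_c = 1.06 × 0.612907 = 0.649681 m.
A = ½ × 1.31 × 1.59 = 1.04145 m².
Resultant F = γ·h_c·A = 7.848 × 0.649681 × 1.04145 = 5.31004 kN.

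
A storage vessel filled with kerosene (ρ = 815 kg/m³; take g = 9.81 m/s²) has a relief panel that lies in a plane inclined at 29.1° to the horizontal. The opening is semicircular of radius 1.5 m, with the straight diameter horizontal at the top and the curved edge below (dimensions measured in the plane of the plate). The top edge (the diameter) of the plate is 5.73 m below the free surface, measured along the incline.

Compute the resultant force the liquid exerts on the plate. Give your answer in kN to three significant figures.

γ = ρg = 815 × 9.81 / 1000 = 7.99515 kN/m³.
Let θ = 29.1° be the plate's angle to the horizontal; measure y along the incline from where the plane meets the free surface. Vertical depth h = y·sinθ with sinθ = 0.486335.
The centroid of a semicircle lies 4r/(3π) = 0.63662 m from the diameter, here below the top edge, so y_c = 5.73 + 0.63662 = 6.36662 m and h_c = 6.36662 × 0.486335 = 3.09631 m.
A = πr²/2 = π × 1.5²/2 = 3.53429 m².
Resultant F = γ·h_c·A = 7.99515 × 3.09631 × 3.53429 = 87.493 kN.

F ≈ 87.5 kN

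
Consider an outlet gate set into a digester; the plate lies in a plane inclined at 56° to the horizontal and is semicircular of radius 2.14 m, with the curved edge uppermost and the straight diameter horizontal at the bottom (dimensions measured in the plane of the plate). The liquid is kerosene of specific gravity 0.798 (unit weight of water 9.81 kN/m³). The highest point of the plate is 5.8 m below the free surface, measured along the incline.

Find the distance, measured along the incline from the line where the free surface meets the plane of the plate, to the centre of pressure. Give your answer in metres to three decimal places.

y_p = 7.077 m

γ = 0.798 × 9.81 = 7.82838 kN/m³.
Let θ = 56° be the plate's angle to the horizontal; measure y along the incline from where the plane meets the free surface. Vertical depth h = y·sinθ with sinθ = 0.829038.
The centroid lies 4r/(3π) = 0.908244 m above the diameter, so r − 4r/(3π) = 2.14 − 0.908244 = 1.23176 m below the topmost point, so y_c = 5.8 + 1.23176 = 7.03176 m and h_c = 7.03176 × 0.829038 = 5.8296 m.
A = πr²/2 = π × 2.14²/2 = 7.19362 m².
Resultant F = γ·h_c·A = 7.82838 × 5.8296 × 7.19362 = 328.29 kN.
I_c = (π/8 − 8/(9π))·r⁴ = 0.109757 × 2.14⁴ = 2.3019 m⁴.
Centre of pressure: y_p = y_c + I_c/(y_c·A) = 7.03176 + 2.3019/(7.03176 × 7.19362) = 7.03176 + 0.0455067 = 7.07727 m along the plane.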